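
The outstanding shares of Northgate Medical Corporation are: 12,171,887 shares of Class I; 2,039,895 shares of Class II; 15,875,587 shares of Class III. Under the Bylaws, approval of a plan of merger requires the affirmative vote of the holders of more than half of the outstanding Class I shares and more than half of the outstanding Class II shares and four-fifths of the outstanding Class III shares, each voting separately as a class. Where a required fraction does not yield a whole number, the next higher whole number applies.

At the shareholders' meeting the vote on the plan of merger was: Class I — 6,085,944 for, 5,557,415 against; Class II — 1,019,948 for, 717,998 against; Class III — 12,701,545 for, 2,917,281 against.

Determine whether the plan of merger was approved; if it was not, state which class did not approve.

Approved — every class gave the required vote.

Class I: a majority of 12171887 is 6085944; 6,085,944 required, 6,085,944 in favor — approved.
Class II: a majority of 2039895 is 1019948; 1,019,948 required, 1,019,948 in favor — approved.
Class III: 4/5 of 15875587 = 12700469.60, rounded up to 12700470; 12,700,470 required, 12,701,545 in favor — approved.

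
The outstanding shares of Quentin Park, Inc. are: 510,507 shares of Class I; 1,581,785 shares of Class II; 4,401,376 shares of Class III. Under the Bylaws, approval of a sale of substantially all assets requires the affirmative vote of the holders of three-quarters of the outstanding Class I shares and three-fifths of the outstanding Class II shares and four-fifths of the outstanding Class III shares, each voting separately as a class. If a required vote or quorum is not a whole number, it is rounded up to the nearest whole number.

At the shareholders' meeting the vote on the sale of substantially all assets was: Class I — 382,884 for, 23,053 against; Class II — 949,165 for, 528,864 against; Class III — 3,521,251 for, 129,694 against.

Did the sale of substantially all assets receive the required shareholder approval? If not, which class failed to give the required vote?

Approved — every class gave the required vote.

Class I: 3/4 of 510507 = 382880.25, rounded up to 382881; 382,881 required, 382,884 in favor — approved.
Class II: 3/5 of 1581785 = 949071; 949,071 required, 949,165 in favor — approved.
Class III: 4/5 of 4401376 = 3521100.80, rounded up to 3521101; 3,521,101 required, 3,521,251 in favor — approved.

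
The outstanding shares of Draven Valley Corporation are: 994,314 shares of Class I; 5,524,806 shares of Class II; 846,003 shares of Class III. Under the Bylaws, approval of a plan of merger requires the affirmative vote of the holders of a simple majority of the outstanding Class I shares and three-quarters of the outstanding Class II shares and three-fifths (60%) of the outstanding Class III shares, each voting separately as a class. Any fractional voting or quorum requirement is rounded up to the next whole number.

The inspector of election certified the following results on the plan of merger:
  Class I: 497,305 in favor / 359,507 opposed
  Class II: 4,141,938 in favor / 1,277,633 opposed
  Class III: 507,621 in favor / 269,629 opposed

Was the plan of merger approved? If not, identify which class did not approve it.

Class I: a majority of 994314 is 497158; 497,158 required, 497,305 in favor — approved.
Class II: 3/4 of 5524806 = 4143604.50, rounded up to 4143605; 4,143,605 required, 4,141,938 in favor — not approved.
Class III: 3/5 of 846003 = 507601.80, rounded up to 507602; 507,602 required, 507,621 in favor — approved.

Not approved — the Class II shares did not give the required vote.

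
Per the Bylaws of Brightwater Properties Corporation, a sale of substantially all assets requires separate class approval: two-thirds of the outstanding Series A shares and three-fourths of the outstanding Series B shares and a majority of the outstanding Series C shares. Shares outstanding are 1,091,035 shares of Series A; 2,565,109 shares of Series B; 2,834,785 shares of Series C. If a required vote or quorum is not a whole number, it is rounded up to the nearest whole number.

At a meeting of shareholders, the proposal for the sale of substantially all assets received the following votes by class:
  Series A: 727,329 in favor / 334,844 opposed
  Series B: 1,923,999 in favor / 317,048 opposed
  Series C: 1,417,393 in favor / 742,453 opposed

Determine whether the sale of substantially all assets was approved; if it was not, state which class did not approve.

Series A: 2/3 of 1091035 = 727356.67, rounded up to 727357; 727,357 required, 727,329 in favor — not approved.
Series B: 3/4 of 2565109 = 1923831.75, rounded up to 1923832; 1,923,832 required, 1,923,999 in favor — approved.
Series C: a majority of 2834785 is 1417393; 1,417,393 required, 1,417,393 in favor — approved.

Not approved — the Series A shares did not give the required vote.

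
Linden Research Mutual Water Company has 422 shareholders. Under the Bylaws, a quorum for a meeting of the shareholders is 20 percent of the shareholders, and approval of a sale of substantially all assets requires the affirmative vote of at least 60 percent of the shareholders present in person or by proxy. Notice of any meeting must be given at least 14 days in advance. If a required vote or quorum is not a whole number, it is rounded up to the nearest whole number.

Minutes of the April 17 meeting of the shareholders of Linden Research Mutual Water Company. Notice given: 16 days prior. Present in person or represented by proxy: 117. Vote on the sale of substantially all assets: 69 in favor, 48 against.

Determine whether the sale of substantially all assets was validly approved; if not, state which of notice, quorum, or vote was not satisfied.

Invalid — vote requirement not satisfied.

Notice: 16 days given; 14 required. Satisfied.
Quorum: 20% of 422 = 84.40, rounded up to 85; 117 present. Satisfied.
Vote: requires three-fifths of those present (117); 3/5 of 117 = 70.20, rounded up to 71, so 71 needed; 69 in favor. Not satisfied.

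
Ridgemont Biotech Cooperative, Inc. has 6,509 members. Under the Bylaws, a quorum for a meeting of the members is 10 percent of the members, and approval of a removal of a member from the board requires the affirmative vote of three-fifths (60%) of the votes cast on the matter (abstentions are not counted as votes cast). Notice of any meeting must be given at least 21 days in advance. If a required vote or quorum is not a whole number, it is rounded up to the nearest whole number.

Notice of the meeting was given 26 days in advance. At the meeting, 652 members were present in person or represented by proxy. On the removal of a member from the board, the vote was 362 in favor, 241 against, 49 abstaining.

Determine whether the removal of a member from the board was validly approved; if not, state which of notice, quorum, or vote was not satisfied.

Valid — all requirements satisfied.

Notice: 26 days given; 21 required. Satisfied.
Quorum: 10% of 6,509 = 650.90, rounded up to 651; 652 present. Satisfied.
Vote: requires three-fifths of the votes cast (652 − 49 abstaining = 603); 3/5 of 603 = 361.80, rounded up to 362, so 362 needed; 362 in favor. Satisfied.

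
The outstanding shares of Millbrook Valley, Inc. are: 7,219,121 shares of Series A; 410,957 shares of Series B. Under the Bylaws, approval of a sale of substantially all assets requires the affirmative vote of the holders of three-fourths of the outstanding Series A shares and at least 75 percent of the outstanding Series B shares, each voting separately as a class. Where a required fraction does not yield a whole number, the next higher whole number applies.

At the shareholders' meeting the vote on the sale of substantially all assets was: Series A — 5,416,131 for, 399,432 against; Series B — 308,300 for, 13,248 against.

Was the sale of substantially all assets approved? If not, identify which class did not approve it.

Series A: 3/4 of 7219121 = 5414340.75, rounded up to 5414341; 5,414,341 required, 5,416,131 in favor — approved.
Series B: 3/4 of 410957 = 308217.75, rounded up to 308218; 308,218 required, 308,300 in favor — approved.

Approved — every class gave the required vote.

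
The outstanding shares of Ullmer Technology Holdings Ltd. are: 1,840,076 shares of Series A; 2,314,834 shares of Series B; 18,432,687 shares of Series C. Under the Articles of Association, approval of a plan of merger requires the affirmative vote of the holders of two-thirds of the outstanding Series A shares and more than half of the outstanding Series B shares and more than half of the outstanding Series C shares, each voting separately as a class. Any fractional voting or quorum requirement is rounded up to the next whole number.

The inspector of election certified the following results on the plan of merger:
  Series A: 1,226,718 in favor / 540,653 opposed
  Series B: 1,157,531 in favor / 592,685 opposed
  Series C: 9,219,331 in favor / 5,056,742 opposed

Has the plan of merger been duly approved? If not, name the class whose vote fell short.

Series A: 2/3 of 1840076 = 1226717.33, rounded up to 1226718; 1,226,718 required, 1,226,718 in favor — approved.
Series B: a majority of 2314834 is 1157418; 1,157,418 required, 1,157,531 in favor — approved.
Series C: a majority of 18432687 is 9216344; 9,216,344 required, 9,219,331 in favor — approved.

Approved — every class gave the required vote.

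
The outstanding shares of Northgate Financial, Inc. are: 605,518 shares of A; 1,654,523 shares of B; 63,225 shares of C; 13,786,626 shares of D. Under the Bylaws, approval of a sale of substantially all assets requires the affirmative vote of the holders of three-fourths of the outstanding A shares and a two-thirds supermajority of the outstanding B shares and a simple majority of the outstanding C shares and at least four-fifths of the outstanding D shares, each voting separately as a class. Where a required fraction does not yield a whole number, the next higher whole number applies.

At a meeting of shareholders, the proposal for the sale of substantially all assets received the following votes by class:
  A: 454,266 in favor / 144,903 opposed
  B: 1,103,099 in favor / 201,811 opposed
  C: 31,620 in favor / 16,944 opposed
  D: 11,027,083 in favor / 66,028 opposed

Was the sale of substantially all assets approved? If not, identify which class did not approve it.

A: 3/4 of 605518 = 454138.50, rounded up to 454139; 454,139 required, 454,266 in favor — approved.
B: 2/3 of 1654523 = 1103015.33, rounded up to 1103016; 1,103,016 required, 1,103,099 in favor — approved.
C: a majority of 63225 is 31613; 31,613 required, 31,620 in favor — approved.
D: 4/5 of 13786626 = 11029300.80, rounded up to 11029301; 11,029,301 required, 11,027,083 in favor — not approved.

Not approved — the D shares did not give the required vote.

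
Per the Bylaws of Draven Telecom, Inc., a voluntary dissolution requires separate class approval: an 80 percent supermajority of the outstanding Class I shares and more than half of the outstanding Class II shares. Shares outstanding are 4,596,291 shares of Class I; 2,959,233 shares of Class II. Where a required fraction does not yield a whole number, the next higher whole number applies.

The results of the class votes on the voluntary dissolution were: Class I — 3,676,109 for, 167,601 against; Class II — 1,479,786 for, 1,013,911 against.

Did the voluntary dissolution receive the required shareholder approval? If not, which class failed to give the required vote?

Class I: 4/5 of 4596291 = 3677032.80, rounded up to 3677033; 3,677,033 required, 3,676,109 in favor — not approved.
Class II: a majority of 2959233 is 1479617; 1,479,617 required, 1,479,786 in favor — approved.

Not approved — the Class I shares did not give the required vote.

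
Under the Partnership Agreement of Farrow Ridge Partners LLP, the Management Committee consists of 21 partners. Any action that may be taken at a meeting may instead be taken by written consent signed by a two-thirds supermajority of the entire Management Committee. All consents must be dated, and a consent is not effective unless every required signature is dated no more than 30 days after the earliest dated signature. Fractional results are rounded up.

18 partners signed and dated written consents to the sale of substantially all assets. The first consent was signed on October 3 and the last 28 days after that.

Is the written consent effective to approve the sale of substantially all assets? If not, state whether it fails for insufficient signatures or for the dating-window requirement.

Signatures required: a two-thirds supermajority of 21 — 2/3 of 21 = 14, so 14 needed; 18 signed. Sufficient.
Dating window: the latest signature is 28 days after the earliest; the limit is 30 days. Within the window.

Effective — both the signature and dating-window requirements are satisfied.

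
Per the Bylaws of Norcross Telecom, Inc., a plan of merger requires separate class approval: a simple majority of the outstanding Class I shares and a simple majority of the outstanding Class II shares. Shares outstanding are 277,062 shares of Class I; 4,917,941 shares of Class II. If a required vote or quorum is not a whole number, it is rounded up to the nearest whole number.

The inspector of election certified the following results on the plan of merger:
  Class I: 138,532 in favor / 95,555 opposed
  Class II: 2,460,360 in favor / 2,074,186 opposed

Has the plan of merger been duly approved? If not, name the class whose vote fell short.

Approved — every class gave the required vote.

Class I: a majority of 277062 is 138532; 138,532 required, 138,532 in favor — approved.
Class II: a majority of 4917941 is 2458971; 2,458,971 required, 2,460,360 in favor — approved.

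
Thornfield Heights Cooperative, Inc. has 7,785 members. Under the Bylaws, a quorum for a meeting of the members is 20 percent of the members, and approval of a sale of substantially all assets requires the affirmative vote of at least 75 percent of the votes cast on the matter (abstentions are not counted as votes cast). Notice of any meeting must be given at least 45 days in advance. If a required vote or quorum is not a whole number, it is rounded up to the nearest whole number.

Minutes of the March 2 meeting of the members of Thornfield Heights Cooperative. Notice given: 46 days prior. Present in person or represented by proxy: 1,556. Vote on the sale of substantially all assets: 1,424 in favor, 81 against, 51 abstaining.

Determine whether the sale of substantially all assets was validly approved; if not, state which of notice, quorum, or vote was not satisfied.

Notice: 46 days given; 45 required. Satisfied.
Quorum: 20% of 7,785 = 1,557; 1,556 present. Not satisfied.
Vote: requires three-fourths of the votes cast (1,556 − 51 abstaining = 1,505); 3/4 of 1505 = 1128.75, rounded up to 1129, so 1,129 needed; 1,424 in favor. Satisfied.

Invalid — quorum requirement not satisfied.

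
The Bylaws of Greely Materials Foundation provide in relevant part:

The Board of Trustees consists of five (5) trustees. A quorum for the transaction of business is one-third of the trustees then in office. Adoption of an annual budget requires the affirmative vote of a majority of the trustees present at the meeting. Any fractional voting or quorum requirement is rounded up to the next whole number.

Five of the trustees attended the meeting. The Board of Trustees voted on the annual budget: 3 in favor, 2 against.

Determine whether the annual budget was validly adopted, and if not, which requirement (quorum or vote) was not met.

Valid — all requirements satisfied.

Quorum: 5 present; quorum is 2. Satisfied.
Vote: the annual budget requires a majority of the trustees present (5). A majority of 5 is 3, so 3 affirmative votes are needed; 3 voted in favor. Satisfied.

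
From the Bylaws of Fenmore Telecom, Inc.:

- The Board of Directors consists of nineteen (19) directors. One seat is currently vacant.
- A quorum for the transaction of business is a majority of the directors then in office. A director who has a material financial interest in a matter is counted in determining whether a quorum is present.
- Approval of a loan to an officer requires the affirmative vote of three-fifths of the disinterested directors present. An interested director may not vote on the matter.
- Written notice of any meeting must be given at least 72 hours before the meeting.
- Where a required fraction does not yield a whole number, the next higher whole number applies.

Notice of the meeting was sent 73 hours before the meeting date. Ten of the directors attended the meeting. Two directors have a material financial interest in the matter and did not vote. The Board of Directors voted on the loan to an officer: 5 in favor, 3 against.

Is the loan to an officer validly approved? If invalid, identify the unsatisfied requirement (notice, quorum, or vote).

Valid — all requirements satisfied.

Notice: 73 hours given; 72 required (73 ≥ 72). Satisfied.
Quorum: 10 present (interested directors count toward quorum); quorum is 10. Satisfied.
Vote: the loan to an officer requires three-fifths of the disinterested directors present (10 − 2 = 8). 3/5 of 8 = 4.80, rounded up to 5, so 5 affirmative votes are needed; 5 voted in favor. Satisfied.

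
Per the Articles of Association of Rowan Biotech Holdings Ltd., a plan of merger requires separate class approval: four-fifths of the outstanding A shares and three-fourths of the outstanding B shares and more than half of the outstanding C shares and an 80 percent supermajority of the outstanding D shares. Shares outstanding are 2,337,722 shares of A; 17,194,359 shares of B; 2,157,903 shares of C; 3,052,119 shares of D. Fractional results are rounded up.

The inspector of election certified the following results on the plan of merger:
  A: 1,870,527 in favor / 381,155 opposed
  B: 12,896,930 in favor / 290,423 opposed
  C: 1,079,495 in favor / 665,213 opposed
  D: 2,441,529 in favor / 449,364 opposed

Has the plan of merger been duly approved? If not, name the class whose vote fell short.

A: 4/5 of 2337722 = 1870177.60, rounded up to 1870178; 1,870,178 required, 1,870,527 in favor — approved.
B: 3/4 of 17194359 = 12895769.25, rounded up to 12895770; 12,895,770 required, 12,896,930 in favor — approved.
C: a majority of 2157903 is 1078952; 1,078,952 required, 1,079,495 in favor — approved.
D: 4/5 of 3052119 = 2441695.20, rounded up to 2441696; 2,441,696 required, 2,441,529 in favor — not approved.

Not approved — the D shares did not give the required vote.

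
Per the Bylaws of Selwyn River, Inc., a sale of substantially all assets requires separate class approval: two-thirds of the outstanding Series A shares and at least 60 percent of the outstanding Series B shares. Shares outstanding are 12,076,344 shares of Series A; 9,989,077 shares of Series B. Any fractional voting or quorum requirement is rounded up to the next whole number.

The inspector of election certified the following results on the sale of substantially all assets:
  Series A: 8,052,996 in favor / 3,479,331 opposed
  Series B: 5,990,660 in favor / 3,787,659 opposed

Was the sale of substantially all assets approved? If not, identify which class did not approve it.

Not approved — the Series B shares did not give the required vote.

Series A: 2/3 of 12076344 = 8050896; 8,050,896 required, 8,052,996 in favor — approved.
Series B: 3/5 of 9989077 = 5993446.20, rounded up to 5993447; 5,993,447 required, 5,990,660 in favor — not approved.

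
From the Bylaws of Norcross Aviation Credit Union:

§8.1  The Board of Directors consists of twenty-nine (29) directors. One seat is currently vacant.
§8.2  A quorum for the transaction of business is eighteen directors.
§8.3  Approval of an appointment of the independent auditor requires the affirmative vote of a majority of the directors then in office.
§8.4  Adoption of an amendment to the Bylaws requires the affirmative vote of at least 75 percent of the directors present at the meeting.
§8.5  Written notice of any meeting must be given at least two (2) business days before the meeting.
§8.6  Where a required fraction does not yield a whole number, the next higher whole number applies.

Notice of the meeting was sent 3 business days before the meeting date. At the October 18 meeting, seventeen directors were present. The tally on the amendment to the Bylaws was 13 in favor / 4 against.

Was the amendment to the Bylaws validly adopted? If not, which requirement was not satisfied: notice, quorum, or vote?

Invalid — quorum requirement not satisfied.

Notice: 3 business days given; 2 required (3 ≥ 2). Satisfied.
Quorum: 17 present; quorum is 18. Not satisfied.
Vote: the amendment to the Bylaws requires three-fourths of the directors present (17). 3/4 of 17 = 12.75, rounded up to 13, so 13 affirmative votes are needed; 13 voted in favor. Satisfied. (Moot — without a quorum no business can be validly transacted.)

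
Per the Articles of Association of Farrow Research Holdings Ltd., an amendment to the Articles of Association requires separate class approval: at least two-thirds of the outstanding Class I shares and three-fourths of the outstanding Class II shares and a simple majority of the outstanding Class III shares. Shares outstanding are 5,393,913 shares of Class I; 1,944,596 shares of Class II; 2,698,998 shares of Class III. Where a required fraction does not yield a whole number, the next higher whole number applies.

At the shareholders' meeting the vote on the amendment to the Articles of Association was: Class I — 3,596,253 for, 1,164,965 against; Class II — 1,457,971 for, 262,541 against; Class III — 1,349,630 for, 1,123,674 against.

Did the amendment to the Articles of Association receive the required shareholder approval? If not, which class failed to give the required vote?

Not approved — the Class II shares did not give the required vote.

Class I: 2/3 of 5393913 = 3595942; 3,595,942 required, 3,596,253 in favor — approved.
Class II: 3/4 of 1944596 = 1458447; 1,458,447 required, 1,457,971 in favor — not approved.
Class III: a majority of 2698998 is 1349500; 1,349,500 required, 1,349,630 in favor — approved.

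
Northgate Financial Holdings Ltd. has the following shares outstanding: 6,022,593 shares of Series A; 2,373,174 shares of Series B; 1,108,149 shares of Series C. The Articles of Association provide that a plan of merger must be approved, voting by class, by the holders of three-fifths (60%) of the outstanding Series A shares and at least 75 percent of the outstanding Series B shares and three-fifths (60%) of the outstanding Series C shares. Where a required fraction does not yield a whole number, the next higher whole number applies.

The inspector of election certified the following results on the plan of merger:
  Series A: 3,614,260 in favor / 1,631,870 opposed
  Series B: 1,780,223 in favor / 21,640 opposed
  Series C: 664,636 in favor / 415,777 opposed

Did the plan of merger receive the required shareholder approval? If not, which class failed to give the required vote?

Not approved — the Series C shares did not give the required vote.

Series A: 3/5 of 6022593 = 3613555.80, rounded up to 3613556; 3,613,556 required, 3,614,260 in favor — approved.
Series B: 3/4 of 2373174 = 1779880.50, rounded up to 1779881; 1,779,881 required, 1,780,223 in favor — approved.
Series C: 3/5 of 1108149 = 664889.40, rounded up to 664890; 664,890 required, 664,636 in favor — not approved.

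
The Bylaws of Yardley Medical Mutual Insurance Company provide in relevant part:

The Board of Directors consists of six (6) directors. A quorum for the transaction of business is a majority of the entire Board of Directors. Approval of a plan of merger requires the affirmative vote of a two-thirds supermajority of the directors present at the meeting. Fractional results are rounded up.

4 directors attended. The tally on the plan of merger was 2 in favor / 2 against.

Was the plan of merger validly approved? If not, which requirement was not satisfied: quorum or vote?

Quorum: 4 present; quorum is 4. Satisfied.
Vote: the plan of merger requires two-thirds of the directors present (4). 2/3 of 4 = 2.67, rounded up to 3, so 3 affirmative votes are needed; 2 voted in favor. Not satisfied.

Invalid — vote requirement not satisfied.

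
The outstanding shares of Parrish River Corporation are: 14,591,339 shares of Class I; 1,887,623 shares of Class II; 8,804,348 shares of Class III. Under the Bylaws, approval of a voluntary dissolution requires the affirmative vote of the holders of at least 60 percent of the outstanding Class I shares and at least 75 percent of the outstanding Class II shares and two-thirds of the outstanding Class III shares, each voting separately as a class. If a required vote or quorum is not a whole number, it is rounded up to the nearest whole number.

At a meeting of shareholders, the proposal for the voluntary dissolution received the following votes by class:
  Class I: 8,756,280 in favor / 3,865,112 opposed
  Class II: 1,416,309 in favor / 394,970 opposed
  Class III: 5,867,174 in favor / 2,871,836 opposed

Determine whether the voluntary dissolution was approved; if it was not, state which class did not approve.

Not approved — the Class III shares did not give the required vote.

Class I: 3/5 of 14591339 = 8754803.40, rounded up to 8754804; 8,754,804 required, 8,756,280 in favor — approved.
Class II: 3/4 of 1887623 = 1415717.25, rounded up to 1415718; 1,415,718 required, 1,416,309 in favor — approved.
Class III: 2/3 of 8804348 = 5869565.33, rounded up to 5869566; 5,869,566 required, 5,867,174 in favor — not approved.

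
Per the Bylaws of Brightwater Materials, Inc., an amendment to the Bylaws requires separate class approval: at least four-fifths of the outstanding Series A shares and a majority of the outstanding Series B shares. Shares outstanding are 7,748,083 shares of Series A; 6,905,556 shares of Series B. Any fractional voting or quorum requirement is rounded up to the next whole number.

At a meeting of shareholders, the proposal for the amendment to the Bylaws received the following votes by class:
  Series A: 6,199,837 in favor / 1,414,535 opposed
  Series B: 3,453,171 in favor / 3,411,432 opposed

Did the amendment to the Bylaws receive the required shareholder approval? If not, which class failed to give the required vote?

Approved — every class gave the required vote.

Series A: 4/5 of 7748083 = 6198466.40, rounded up to 6198467; 6,198,467 required, 6,199,837 in favor — approved.
Series B: a majority of 6905556 is 3452779; 3,452,779 required, 3,453,171 in favor — approved.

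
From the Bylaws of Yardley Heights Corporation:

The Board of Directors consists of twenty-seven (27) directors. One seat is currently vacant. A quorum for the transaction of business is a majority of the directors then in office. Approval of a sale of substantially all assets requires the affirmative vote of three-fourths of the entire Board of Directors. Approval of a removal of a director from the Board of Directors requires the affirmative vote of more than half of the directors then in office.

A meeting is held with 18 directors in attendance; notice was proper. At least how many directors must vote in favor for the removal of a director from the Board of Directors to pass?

14

The removal of a director from the Board of Directors requires a majority of the directors then in office (26).
A majority of 26 is 14.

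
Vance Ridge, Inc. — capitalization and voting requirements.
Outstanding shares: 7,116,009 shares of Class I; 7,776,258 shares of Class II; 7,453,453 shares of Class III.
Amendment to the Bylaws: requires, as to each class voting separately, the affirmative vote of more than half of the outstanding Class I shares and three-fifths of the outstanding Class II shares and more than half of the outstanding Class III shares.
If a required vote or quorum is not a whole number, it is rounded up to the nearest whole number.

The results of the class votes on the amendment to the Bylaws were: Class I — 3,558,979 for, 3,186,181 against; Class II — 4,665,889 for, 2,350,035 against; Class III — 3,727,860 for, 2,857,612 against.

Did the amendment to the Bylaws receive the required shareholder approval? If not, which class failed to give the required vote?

Class I: a majority of 7116009 is 3558005; 3,558,005 required, 3,558,979 in favor — approved.
Class II: 3/5 of 7776258 = 4665754.80, rounded up to 4665755; 4,665,755 required, 4,665,889 in favor — approved.
Class III: a majority of 7453453 is 3726727; 3,726,727 required, 3,727,860 in favor — approved.

Approved — every class gave the required vote.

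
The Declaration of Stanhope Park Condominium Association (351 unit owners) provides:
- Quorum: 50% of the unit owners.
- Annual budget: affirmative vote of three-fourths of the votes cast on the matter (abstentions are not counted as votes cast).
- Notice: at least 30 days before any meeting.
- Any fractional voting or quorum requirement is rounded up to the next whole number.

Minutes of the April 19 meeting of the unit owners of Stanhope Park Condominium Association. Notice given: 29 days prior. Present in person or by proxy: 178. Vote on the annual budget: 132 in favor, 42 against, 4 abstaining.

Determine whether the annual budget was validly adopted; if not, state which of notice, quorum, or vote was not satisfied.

Invalid — notice requirement not satisfied.

Notice: 29 days given; 30 required. Not satisfied.
Quorum: 50% of 351 = 175.50, rounded up to 176; 178 present. Satisfied.
Vote: requires three-fourths of the votes cast (178 − 4 abstaining = 174); 3/4 of 174 = 130.50, rounded up to 131, so 131 needed; 132 in favor. Satisfied.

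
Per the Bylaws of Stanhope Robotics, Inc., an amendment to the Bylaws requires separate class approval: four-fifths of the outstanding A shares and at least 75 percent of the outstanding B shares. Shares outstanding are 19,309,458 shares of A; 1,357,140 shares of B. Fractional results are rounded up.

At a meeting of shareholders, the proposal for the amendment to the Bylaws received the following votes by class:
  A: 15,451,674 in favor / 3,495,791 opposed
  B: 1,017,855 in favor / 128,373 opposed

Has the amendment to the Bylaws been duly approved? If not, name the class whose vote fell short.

A: 4/5 of 19309458 = 15447566.40, rounded up to 15447567; 15,447,567 required, 15,451,674 in favor — approved.
B: 3/4 of 1357140 = 1017855; 1,017,855 required, 1,017,855 in favor — approved.

Approved — every class gave the required vote.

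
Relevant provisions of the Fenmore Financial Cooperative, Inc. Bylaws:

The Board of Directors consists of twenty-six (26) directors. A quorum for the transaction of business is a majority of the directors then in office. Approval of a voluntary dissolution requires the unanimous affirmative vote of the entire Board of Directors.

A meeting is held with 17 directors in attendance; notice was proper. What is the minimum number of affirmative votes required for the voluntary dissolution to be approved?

26

The voluntary dissolution requires the unanimous vote of the entire Board of Directors (26).
Unanimous means all 26.
(Only 17 can vote, so the voluntary dissolution cannot pass at this meeting, but the required vote is still 26.)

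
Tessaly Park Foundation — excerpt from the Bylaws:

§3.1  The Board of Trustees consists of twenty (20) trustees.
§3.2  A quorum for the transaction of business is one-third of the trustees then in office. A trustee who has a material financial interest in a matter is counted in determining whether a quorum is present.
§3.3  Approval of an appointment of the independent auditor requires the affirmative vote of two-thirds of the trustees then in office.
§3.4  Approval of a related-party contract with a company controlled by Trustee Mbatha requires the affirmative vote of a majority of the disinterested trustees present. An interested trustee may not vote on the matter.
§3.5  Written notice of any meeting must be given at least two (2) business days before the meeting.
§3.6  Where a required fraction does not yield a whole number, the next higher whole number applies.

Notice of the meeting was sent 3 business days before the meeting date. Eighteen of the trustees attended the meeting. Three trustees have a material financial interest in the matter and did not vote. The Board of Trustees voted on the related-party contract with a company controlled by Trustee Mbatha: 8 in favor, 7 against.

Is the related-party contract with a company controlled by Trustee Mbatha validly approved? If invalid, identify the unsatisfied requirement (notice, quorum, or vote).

Valid — all requirements satisfied.

Notice: 3 business days given; 2 required (3 ≥ 2). Satisfied.
Quorum: 18 present (interested trustees count toward quorum); quorum is 7. Satisfied.
Vote: the related-party contract with a company controlled by Trustee Mbatha requires a majority of the disinterested trustees present (18 − 3 = 15). A majority of 15 is 8, so 8 affirmative votes are needed; 8 voted in favor. Satisfied.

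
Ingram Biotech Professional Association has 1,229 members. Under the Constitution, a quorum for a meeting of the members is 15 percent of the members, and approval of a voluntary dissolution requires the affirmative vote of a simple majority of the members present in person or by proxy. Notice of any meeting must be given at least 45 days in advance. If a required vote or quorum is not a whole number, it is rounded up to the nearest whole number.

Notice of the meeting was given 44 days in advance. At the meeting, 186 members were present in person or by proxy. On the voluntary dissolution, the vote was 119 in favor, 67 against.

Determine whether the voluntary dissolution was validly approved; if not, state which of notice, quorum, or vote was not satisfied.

Notice: 44 days given; 45 required. Not satisfied.
Quorum: 15% of 1,229 = 184.35, rounded up to 185; 186 present. Satisfied.
Vote: requires a majority of those present (186); a majority of 186 is 94, so 94 needed; 119 in favor. Satisfied.

Invalid — notice requirement not satisfied.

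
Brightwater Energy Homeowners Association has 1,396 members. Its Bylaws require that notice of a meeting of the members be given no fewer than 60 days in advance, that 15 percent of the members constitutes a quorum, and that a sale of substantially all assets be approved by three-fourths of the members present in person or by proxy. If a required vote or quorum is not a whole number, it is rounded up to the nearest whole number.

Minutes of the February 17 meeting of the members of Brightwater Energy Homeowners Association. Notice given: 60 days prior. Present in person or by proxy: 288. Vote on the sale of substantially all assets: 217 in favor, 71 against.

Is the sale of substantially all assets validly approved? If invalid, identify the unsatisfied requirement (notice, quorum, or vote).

Valid — all requirements satisfied.

Notice: 60 days given; 60 required. Satisfied.
Quorum: 15% of 1,396 = 209.40, rounded up to 210; 288 present. Satisfied.
Vote: requires three-fourths of those present (288); 3/4 of 288 = 216, so 216 needed; 217 in favor. Satisfied.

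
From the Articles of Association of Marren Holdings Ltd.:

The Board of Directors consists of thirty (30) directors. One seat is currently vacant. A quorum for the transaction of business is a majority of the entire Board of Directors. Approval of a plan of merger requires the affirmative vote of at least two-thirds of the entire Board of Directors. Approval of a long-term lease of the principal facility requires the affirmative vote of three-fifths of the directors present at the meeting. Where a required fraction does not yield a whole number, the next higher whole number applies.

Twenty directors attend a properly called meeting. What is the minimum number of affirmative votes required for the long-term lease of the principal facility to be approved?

The long-term lease of the principal facility requires three-fifths of the directors present (20).
3/5 of 20 = 12.

12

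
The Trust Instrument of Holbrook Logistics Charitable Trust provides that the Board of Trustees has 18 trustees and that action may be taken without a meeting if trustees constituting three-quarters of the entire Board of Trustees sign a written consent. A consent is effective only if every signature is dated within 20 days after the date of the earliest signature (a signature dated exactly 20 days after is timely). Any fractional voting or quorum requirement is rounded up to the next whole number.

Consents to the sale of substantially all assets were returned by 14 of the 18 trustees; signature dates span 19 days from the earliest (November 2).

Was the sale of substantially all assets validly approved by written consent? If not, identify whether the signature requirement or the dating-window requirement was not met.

Effective — both the signature and dating-window requirements are satisfied.

Signatures required: three-quarters of 18 — 3/4 of 18 = 13.50, rounded up to 14, so 14 needed; 14 signed. Sufficient.
Dating window: the latest signature is 19 days after the earliest; the limit is 20 days. Within the window.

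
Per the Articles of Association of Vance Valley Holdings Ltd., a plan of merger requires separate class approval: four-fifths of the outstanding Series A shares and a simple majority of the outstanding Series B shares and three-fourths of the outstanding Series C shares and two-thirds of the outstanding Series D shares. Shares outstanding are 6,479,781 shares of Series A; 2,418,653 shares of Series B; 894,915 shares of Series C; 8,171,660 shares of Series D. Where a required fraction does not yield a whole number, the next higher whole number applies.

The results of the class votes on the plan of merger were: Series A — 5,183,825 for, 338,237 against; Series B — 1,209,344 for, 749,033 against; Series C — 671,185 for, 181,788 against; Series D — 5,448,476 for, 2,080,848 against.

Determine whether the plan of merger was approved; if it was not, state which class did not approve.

Not approved — the Series C shares did not give the required vote.

Series A: 4/5 of 6479781 = 5183824.80, rounded up to 5183825; 5,183,825 required, 5,183,825 in favor — approved.
Series B: a majority of 2418653 is 1209327; 1,209,327 required, 1,209,344 in favor — approved.
Series C: 3/4 of 894915 = 671186.25, rounded up to 671187; 671,187 required, 671,185 in favor — not approved.
Series D: 2/3 of 8171660 = 5447773.33, rounded up to 5447774; 5,447,774 required, 5,448,476 in favor — approved.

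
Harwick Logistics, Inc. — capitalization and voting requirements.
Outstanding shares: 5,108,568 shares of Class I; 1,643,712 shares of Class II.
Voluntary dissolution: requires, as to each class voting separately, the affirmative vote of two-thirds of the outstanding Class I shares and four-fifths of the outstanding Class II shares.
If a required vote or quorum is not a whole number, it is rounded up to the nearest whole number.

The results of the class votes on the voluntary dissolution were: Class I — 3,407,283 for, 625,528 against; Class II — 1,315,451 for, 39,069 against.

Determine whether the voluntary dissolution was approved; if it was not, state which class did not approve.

Class I: 2/3 of 5108568 = 3405712; 3,405,712 required, 3,407,283 in favor — approved.
Class II: 4/5 of 1643712 = 1314969.60, rounded up to 1314970; 1,314,970 required, 1,315,451 in favor — approved.

Approved — every class gave the required vote.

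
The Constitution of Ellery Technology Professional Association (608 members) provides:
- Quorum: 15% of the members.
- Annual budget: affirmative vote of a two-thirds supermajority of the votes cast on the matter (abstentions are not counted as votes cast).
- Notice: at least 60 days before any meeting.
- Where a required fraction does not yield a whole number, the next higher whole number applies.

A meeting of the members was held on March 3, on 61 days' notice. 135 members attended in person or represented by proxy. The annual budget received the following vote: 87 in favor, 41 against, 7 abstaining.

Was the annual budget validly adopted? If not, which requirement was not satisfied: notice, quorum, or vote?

Valid — all requirements satisfied.

Notice: 61 days given; 60 required. Satisfied.
Quorum: 15% of 608 = 91.20, rounded up to 92; 135 present. Satisfied.
Vote: requires two-thirds of the votes cast (135 − 7 abstaining = 128); 2/3 of 128 = 85.33, rounded up to 86, so 86 needed; 87 in favor. Satisfied.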